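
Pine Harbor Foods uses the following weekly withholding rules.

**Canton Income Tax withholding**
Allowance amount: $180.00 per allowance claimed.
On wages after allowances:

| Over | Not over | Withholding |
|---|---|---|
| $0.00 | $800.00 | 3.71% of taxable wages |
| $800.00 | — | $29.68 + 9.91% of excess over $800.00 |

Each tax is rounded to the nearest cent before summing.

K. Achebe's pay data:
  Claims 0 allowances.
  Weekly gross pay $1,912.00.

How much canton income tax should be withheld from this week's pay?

$139.88

Canton Income Tax: taxable = $1,912.00
  $29.68 + 9.91% × ($1,912.00 − $800.00) = $29.68 + 9.91% × $1,112.00 = $139.88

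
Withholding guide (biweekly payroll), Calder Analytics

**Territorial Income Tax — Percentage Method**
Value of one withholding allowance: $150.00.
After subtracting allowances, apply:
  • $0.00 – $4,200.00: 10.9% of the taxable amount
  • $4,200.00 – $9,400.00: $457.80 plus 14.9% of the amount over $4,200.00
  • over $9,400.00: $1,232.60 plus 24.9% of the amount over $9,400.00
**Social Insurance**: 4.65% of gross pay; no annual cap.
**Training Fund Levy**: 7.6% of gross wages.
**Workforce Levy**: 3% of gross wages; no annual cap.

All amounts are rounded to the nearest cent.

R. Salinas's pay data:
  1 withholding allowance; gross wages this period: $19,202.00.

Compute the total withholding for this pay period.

$6,564.25

Territorial Income Tax: taxable = $19,202.00 − 1×$150.00 = $19,052.00
  $1,232.60 + 24.9% × ($19,052.00 − $9,400.00) = $1,232.60 + 24.9% × $9,652.00 = $3,635.95
Social Insurance: 4.65% × $19,202.00 = $892.89
Training Fund Levy: 7.6% × $19,202.00 = $1,459.35
Workforce Levy: 3% × $19,202.00 = $576.06
Total: $3,635.95 + $892.89 + $1,459.35 + $576.06 = $6,564.25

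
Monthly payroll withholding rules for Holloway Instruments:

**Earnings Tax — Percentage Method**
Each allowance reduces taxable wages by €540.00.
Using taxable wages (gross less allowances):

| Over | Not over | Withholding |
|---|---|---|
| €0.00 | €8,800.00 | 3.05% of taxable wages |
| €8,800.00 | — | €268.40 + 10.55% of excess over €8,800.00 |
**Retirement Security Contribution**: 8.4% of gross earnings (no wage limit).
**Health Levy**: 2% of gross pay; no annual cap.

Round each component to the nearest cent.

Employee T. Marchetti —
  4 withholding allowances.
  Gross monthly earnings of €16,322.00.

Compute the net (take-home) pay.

€13,790.42

Earnings Tax: taxable = €16,322.00 − 4×€540.00 = €14,162.00
  €268.40 + 10.55% × (€14,162.00 − €8,800.00) = €268.40 + 10.55% × €5,362.00 = €834.09
Retirement Security Contribution: 8.4% × €16,322.00 = €1,371.05
Health Levy: 2% × €16,322.00 = €326.44
Total withheld: €834.09 + €1,371.05 + €326.44 = €2,531.58
Net pay: €16,322.00 − €2,531.58 = €13,790.42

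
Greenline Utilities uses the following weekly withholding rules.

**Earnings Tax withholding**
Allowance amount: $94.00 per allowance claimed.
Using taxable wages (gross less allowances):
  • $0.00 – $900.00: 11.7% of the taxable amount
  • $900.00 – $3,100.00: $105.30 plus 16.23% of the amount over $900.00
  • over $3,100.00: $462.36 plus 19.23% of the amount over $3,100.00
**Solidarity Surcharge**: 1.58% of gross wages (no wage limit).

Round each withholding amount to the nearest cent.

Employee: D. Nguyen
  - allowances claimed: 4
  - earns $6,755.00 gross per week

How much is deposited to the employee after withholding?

$5,555.36

Earnings Tax: taxable = $6,755.00 − 4×$94.00 = $6,379.00
  $462.36 + 19.23% × ($6,379.00 − $3,100.00) = $462.36 + 19.23% × $3,279.00 = $1,092.91
Solidarity Surcharge: 1.58% × $6,755.00 = $106.73
Total withheld: $1,092.91 + $106.73 = $1,199.64
Net pay: $6,755.00 − $1,199.64 = $5,555.36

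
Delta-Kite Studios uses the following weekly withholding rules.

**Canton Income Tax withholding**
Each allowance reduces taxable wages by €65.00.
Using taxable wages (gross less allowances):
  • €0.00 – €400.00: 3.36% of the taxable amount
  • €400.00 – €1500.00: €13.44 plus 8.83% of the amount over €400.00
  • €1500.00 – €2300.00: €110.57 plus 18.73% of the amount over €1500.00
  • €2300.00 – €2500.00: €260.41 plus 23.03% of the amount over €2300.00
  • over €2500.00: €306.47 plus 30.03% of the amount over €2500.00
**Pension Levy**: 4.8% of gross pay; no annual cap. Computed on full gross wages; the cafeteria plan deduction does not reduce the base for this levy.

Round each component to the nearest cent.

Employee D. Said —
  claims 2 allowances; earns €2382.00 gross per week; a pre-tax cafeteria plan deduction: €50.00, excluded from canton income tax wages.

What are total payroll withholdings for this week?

€356.39

Canton Income Tax: taxable = €2382.00 − €50.00 − 2×€65.00 = €2202.00
  €110.57 + 18.73% × (€2202.00 − €1500.00) = €110.57 + 18.73% × €702.00 = €242.05
Pension Levy: 4.8% × €2382.00 = €114.34
Total: €242.05 + €114.34 = €356.39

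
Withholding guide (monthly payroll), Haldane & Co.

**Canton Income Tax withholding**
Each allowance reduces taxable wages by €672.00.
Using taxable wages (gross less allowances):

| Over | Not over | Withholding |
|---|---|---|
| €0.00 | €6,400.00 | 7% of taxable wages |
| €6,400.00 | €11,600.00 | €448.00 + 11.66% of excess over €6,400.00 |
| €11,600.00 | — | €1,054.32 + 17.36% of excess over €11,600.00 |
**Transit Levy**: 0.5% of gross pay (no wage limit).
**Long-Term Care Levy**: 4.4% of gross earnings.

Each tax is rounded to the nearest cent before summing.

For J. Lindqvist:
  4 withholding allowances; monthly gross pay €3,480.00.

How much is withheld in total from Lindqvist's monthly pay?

Canton Income Tax: taxable = €3,480.00 − 4×€672.00 = €792.00
  7% × €792.00 = €55.44
Transit Levy: 0.5% × €3,480.00 = €17.40
Long-Term Care Levy: 4.4% × €3,480.00 = €153.12
Total: €55.44 + €17.40 + €153.12 = €225.96

€225.96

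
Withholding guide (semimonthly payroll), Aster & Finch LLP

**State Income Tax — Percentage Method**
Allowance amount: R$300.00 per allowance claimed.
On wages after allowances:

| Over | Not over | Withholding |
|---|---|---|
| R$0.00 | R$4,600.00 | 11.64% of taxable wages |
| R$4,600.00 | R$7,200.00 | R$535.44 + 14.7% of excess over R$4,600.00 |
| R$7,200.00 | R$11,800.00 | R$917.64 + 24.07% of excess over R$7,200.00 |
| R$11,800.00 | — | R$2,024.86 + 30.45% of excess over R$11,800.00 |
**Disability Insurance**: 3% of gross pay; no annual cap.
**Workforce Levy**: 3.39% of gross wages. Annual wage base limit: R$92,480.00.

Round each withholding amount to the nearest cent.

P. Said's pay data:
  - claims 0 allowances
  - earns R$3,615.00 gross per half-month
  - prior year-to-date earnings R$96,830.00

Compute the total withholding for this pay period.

State Income Tax: taxable = R$3,615.00
  11.64% × R$3,615.00 = R$420.79
Disability Insurance: 3% × R$3,615.00 = R$108.45
Workforce Levy: YTD R$96,830.00 ≥ cap R$92,480.00 → R$0.00
Total: R$420.79 + R$108.45 + R$0.00 = R$529.24

R$529.24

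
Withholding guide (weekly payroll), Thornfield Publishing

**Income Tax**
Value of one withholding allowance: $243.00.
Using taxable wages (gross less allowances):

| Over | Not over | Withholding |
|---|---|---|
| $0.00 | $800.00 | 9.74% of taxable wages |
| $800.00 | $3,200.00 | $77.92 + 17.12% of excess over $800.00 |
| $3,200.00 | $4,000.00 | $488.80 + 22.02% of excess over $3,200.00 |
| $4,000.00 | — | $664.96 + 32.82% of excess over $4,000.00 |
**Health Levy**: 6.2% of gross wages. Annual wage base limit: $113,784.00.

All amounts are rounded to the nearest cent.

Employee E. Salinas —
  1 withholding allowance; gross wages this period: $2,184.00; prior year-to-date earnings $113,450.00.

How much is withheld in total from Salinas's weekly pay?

Income Tax: taxable = $2,184.00 − 1×$243.00 = $1,941.00
  $77.92 + 17.12% × ($1,941.00 − $800.00) = $77.92 + 17.12% × $1,141.00 = $273.26
Health Levy: cap $113,784.00 − YTD $113,450.00 = $334.00 subject; 6.2% × $334.00 = $20.71
Total: $273.26 + $20.71 = $293.97

$293.97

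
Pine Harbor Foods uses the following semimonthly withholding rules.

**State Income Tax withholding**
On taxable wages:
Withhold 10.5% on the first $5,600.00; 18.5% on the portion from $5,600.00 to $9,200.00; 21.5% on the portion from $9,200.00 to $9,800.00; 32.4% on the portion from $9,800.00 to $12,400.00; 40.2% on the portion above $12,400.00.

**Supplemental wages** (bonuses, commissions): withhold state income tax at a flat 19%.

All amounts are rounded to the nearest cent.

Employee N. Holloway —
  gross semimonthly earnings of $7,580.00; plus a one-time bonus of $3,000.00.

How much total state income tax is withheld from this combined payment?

$1,524.30

State Income Tax: taxable = $7,580.00
  $588.00 + 18.5% × ($7,580.00 − $5,600.00) = $588.00 + 18.5% × $1,980.00 = $954.30
Supplemental (19% flat on bonus): 19% × $3,000.00 = $570.00
Total state income tax: $954.30 + $570.00 = $1,524.30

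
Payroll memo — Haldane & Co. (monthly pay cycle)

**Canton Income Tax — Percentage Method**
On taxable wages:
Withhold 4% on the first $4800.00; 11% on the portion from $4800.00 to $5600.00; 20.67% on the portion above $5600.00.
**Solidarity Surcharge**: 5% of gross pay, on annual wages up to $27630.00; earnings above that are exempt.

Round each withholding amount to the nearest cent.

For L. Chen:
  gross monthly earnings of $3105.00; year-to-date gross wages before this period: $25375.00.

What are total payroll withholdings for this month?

Canton Income Tax: taxable = $3105.00
  4% × $3105.00 = $124.20
Solidarity Surcharge: cap $27630.00 − YTD $25375.00 = $2255.00 subject; 5% × $2255.00 = $112.75
Total: $124.20 + $112.75 = $236.95

$236.95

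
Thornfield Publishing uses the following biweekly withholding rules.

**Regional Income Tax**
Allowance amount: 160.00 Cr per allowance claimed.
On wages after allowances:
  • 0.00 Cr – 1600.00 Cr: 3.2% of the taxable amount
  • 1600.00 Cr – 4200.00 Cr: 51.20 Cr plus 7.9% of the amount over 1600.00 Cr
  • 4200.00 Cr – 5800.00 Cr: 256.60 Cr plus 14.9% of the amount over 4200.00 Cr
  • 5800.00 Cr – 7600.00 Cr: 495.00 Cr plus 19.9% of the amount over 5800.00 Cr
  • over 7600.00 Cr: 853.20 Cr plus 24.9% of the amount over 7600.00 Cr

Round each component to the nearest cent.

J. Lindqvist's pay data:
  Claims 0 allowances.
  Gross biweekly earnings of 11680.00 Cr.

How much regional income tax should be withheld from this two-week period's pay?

Regional Income Tax: taxable = 11680.00 Cr
  853.20 Cr + 24.9% × (11680.00 Cr − 7600.00 Cr) = 853.20 Cr + 24.9% × 4080.00 Cr = 1869.12 Cr

1869.12 Cr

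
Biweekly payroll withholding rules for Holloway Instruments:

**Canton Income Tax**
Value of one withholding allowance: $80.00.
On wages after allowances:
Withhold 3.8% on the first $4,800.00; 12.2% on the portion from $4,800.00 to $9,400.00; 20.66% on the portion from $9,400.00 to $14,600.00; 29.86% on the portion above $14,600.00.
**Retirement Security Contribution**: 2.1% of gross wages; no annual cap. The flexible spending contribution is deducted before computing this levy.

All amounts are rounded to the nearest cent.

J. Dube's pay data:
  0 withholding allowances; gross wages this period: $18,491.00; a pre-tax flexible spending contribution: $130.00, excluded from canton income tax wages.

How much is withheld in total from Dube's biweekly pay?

$3,326.53

Canton Income Tax: taxable = $18,491.00 − $130.00 = $18,361.00
  $1,817.92 + 29.86% × ($18,361.00 − $14,600.00) = $1,817.92 + 29.86% × $3,761.00 = $2,940.95
Retirement Security Contribution: 2.1% × $18,361.00 = $385.58
Total: $2,940.95 + $385.58 = $3,326.53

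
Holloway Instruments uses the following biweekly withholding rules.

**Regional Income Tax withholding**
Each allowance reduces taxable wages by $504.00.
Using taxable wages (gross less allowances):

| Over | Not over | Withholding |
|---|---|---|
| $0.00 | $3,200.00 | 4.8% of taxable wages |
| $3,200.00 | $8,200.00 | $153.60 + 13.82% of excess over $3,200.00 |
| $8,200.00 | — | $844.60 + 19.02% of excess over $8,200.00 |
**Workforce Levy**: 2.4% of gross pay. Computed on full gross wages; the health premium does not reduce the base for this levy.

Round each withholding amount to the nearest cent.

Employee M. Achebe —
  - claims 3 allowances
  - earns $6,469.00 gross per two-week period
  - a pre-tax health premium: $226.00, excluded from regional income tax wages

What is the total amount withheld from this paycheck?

$520.44

Regional Income Tax: taxable = $6,469.00 − $226.00 − 3×$504.00 = $4,731.00
  $153.60 + 13.82% × ($4,731.00 − $3,200.00) = $153.60 + 13.82% × $1,531.00 = $365.18
Workforce Levy: 2.4% × $6,469.00 = $155.26
Total: $365.18 + $155.26 = $520.44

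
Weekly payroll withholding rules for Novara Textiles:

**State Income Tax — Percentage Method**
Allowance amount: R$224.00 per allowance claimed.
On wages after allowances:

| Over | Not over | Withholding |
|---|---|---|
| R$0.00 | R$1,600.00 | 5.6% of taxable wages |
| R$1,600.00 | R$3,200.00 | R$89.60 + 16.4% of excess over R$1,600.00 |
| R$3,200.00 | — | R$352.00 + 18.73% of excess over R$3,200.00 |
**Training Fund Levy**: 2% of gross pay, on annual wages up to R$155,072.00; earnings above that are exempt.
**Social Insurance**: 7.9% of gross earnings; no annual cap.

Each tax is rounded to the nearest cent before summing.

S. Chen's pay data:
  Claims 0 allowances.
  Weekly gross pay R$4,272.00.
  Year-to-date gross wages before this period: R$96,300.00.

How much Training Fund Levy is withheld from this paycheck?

Training Fund Levy: 2% × R$4,272.00 = R$85.44

R$85.44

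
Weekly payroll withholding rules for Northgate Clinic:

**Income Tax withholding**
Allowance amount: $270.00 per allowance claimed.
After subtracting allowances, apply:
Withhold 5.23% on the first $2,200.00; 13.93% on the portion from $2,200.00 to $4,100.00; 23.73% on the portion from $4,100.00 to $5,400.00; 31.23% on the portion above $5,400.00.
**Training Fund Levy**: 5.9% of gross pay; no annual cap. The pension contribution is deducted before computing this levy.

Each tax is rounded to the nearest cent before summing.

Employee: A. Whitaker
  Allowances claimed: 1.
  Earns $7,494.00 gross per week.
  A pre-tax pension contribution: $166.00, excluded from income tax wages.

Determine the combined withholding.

$1,638.36

Income Tax: taxable = $7,494.00 − $166.00 − 1×$270.00 = $7,058.00
  $688.22 + 31.23% × ($7,058.00 − $5,400.00) = $688.22 + 31.23% × $1,658.00 = $1,206.01
Training Fund Levy: 5.9% × $7,328.00 = $432.35
Total: $1,206.01 + $432.35 = $1,638.36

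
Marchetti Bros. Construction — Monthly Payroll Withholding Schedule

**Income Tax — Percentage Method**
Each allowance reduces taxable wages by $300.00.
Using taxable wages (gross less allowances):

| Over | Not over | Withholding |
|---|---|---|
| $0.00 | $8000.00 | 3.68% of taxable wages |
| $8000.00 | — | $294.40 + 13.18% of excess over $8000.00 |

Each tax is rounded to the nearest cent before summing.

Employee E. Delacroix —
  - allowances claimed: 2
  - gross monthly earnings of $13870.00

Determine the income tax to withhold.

$988.99

Income Tax: taxable = $13870.00 − 2×$300.00 = $13270.00
  $294.40 + 13.18% × ($13270.00 − $8000.00) = $294.40 + 13.18% × $5270.00 = $988.99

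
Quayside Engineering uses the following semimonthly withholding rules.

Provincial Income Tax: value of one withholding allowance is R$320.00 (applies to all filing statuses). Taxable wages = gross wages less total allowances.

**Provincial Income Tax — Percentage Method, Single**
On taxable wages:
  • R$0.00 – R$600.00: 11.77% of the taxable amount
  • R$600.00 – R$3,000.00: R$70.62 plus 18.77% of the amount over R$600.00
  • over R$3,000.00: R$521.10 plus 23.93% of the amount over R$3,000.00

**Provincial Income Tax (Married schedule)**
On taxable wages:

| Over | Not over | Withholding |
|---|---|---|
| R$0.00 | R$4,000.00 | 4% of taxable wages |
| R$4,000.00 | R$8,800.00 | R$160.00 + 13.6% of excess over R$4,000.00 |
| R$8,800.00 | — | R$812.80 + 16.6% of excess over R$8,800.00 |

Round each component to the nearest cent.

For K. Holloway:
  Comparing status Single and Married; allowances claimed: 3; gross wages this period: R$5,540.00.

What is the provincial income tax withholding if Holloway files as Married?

Provincial Income Tax (Married): taxable = R$5,540.00 − 3×R$320.00 = R$4,580.00
  R$160.00 + 13.6% × (R$4,580.00 − R$4,000.00) = R$160.00 + 13.6% × R$580.00 = R$238.88

R$238.88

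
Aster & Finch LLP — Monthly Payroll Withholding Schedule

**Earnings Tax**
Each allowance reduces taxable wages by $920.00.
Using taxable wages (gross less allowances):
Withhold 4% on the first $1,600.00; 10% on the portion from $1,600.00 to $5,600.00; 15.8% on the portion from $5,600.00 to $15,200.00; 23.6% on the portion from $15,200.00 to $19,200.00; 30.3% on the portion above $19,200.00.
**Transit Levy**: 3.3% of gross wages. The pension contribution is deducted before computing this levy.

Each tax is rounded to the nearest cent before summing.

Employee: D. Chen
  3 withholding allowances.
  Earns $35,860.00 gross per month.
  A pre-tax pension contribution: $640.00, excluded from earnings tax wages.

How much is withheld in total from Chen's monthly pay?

Earnings Tax: taxable = $35,860.00 − $640.00 − 3×$920.00 = $32,460.00
  $2,924.80 + 30.3% × ($32,460.00 − $19,200.00) = $2,924.80 + 30.3% × $13,260.00 = $6,942.58
Transit Levy: 3.3% × $35,220.00 = $1,162.26
Total: $6,942.58 + $1,162.26 = $8,104.84

$8,104.84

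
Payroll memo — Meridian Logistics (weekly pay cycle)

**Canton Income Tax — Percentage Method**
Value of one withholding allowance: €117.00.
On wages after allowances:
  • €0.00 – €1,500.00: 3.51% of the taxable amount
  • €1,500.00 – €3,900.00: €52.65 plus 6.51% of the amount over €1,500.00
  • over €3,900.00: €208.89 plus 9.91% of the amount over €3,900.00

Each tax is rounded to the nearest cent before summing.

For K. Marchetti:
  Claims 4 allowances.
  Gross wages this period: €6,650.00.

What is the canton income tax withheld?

Canton Income Tax: taxable = €6,650.00 − 4×€117.00 = €6,182.00
  €208.89 + 9.91% × (€6,182.00 − €3,900.00) = €208.89 + 9.91% × €2,282.00 = €435.04

€435.04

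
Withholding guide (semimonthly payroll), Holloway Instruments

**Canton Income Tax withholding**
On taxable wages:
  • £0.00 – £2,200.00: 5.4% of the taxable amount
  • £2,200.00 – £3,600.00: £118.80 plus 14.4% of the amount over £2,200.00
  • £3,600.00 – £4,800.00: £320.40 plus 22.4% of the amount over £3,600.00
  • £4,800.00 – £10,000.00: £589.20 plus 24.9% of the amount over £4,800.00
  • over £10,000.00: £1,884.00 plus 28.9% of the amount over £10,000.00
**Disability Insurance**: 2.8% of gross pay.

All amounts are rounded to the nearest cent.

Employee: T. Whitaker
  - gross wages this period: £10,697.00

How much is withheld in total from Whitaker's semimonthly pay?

Canton Income Tax: taxable = £10,697.00
  £1,884.00 + 28.9% × (£10,697.00 − £10,000.00) = £1,884.00 + 28.9% × £697.00 = £2,085.43
Disability Insurance: 2.8% × £10,697.00 = £299.52
Total: £2,085.43 + £299.52 = £2,384.95

£2,384.95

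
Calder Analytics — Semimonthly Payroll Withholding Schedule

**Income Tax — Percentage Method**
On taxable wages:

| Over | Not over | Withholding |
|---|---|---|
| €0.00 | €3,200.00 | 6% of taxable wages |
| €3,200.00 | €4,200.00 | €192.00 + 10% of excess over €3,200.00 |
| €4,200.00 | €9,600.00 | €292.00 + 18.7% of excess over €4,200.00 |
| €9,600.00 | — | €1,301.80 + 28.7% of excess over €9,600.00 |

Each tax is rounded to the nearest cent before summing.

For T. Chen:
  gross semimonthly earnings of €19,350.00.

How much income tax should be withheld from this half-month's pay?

€4,100.05

Income Tax: taxable = €19,350.00
  €1,301.80 + 28.7% × (€19,350.00 − €9,600.00) = €1,301.80 + 28.7% × €9,750.00 = €4,100.05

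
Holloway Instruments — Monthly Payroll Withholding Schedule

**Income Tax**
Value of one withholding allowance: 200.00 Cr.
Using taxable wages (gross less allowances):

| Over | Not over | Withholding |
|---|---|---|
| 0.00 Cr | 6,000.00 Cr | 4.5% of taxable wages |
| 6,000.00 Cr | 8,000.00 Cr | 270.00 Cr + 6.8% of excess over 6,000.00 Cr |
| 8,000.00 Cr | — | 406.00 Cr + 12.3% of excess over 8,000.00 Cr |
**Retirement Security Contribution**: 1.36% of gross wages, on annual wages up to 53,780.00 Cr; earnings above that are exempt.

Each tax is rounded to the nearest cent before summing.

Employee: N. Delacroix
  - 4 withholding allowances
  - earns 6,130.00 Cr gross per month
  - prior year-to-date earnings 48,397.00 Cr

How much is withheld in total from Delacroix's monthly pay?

Income Tax: taxable = 6,130.00 Cr − 4×200.00 Cr = 5,330.00 Cr
  4.5% × 5,330.00 Cr = 239.85 Cr
Retirement Security Contribution: cap 53,780.00 Cr − YTD 48,397.00 Cr = 5,383.00 Cr subject; 1.36% × 5,383.00 Cr = 73.21 Cr
Total: 239.85 Cr + 73.21 Cr = 313.06 Cr

313.06 Cr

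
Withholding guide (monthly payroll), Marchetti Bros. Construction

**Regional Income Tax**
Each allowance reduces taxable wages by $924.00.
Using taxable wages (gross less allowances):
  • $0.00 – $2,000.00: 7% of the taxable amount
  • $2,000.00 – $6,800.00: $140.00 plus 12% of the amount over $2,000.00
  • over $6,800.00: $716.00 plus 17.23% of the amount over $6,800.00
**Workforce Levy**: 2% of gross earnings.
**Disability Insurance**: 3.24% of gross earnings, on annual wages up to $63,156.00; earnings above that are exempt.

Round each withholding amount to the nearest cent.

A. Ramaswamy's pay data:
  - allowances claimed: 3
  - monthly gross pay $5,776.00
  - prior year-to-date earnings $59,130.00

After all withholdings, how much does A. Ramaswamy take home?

$5,269.56

Regional Income Tax: taxable = $5,776.00 − 3×$924.00 = $3,004.00
  $140.00 + 12% × ($3,004.00 − $2,000.00) = $140.00 + 12% × $1,004.00 = $260.48
Workforce Levy: 2% × $5,776.00 = $115.52
Disability Insurance: cap $63,156.00 − YTD $59,130.00 = $4,026.00 subject; 3.24% × $4,026.00 = $130.44
Total withheld: $260.48 + $115.52 + $130.44 = $506.44
Net pay: $5,776.00 − $506.44 = $5,269.56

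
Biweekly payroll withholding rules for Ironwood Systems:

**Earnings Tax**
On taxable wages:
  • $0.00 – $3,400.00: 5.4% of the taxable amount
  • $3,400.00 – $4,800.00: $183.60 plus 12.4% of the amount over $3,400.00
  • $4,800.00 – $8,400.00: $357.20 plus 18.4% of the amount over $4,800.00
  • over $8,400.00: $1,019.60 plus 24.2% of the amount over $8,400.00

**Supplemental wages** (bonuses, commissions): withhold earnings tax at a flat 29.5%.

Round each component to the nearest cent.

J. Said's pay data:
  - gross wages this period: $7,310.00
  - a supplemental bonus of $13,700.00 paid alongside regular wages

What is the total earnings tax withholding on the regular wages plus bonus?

$4,860.54

Earnings Tax: taxable = $7,310.00
  $357.20 + 18.4% × ($7,310.00 − $4,800.00) = $357.20 + 18.4% × $2,510.00 = $819.04
Supplemental (29.5% flat on bonus): 29.5% × $13,700.00 = $4,041.50
Total earnings tax: $819.04 + $4,041.50 = $4,860.54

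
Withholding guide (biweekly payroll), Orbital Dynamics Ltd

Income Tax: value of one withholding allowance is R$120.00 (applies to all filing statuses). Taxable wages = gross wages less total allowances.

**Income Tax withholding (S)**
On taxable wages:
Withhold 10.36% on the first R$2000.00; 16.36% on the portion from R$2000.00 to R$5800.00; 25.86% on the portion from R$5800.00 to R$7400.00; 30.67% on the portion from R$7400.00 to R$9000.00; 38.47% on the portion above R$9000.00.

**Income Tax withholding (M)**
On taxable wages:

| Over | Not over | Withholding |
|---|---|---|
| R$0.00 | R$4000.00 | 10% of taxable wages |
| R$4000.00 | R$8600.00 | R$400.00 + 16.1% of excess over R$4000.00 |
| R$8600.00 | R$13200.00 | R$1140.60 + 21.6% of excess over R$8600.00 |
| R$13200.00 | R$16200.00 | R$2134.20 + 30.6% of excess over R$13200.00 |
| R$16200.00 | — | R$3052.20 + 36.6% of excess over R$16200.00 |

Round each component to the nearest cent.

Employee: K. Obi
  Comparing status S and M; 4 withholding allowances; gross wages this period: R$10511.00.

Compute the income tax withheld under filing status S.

R$2129.99

Income Tax (S): taxable = R$10511.00 − 4×R$120.00 = R$10031.00
  R$1733.36 + 38.47% × (R$10031.00 − R$9000.00) = R$1733.36 + 38.47% × R$1031.00 = R$2129.99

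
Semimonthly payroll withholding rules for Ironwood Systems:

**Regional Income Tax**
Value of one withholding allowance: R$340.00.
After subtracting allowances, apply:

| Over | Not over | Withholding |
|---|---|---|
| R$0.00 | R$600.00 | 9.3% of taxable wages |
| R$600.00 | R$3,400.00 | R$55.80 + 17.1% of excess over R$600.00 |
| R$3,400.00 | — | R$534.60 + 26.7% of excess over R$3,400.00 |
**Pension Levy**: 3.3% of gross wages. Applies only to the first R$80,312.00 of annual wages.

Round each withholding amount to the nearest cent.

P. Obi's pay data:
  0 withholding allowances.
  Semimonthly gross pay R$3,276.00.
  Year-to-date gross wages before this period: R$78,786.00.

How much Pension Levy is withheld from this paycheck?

Pension Levy: cap R$80,312.00 − YTD R$78,786.00 = R$1,526.00 subject; 3.3% × R$1,526.00 = R$50.36

R$50.36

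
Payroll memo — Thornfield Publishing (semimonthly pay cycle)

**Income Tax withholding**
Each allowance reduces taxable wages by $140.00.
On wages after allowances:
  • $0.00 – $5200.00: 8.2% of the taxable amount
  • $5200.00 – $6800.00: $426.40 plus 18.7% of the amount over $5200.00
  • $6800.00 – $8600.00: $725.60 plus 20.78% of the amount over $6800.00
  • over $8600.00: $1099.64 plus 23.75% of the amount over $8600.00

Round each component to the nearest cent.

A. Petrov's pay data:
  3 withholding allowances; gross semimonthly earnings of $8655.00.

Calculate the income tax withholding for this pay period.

Income Tax: taxable = $8655.00 − 3×$140.00 = $8235.00
  $725.60 + 20.78% × ($8235.00 − $6800.00) = $725.60 + 20.78% × $1435.00 = $1023.79

$1023.79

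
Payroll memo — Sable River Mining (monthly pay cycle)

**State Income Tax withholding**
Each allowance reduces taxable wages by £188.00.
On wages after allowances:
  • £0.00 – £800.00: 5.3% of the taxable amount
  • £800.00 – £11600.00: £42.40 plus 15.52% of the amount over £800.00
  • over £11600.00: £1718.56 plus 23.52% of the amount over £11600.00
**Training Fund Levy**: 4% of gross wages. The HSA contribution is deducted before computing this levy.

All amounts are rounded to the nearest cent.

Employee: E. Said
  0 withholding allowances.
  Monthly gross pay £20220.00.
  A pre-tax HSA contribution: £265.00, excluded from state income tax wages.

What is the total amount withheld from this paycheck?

State Income Tax: taxable = £20220.00 − £265.00 = £19955.00
  £1718.56 + 23.52% × (£19955.00 − £11600.00) = £1718.56 + 23.52% × £8355.00 = £3683.66
Training Fund Levy: 4% × £19955.00 = £798.20
Total: £3683.66 + £798.20 = £4481.86

£4481.86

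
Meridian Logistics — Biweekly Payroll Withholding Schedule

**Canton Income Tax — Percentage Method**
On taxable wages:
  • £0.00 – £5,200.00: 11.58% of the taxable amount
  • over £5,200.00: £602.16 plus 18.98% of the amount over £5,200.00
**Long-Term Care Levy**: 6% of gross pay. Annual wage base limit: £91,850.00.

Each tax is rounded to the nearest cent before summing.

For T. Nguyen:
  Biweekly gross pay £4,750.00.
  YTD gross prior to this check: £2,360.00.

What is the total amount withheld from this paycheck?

Canton Income Tax: taxable = £4,750.00
  11.58% × £4,750.00 = £550.05
Long-Term Care Levy: 6% × £4,750.00 = £285.00
Total: £550.05 + £285.00 = £835.05

£835.05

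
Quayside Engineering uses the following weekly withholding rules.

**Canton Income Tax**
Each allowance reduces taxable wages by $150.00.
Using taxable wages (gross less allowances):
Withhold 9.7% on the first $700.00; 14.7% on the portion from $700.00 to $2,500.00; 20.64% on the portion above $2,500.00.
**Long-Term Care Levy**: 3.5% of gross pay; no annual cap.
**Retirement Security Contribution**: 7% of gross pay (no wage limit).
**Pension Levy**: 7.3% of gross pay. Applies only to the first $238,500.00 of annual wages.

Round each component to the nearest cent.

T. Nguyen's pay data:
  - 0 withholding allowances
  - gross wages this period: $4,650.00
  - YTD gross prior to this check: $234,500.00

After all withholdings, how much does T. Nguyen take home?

Canton Income Tax: taxable = $4,650.00
  $332.50 + 20.64% × ($4,650.00 − $2,500.00) = $332.50 + 20.64% × $2,150.00 = $776.26
Long-Term Care Levy: 3.5% × $4,650.00 = $162.75
Retirement Security Contribution: 7% × $4,650.00 = $325.50
Pension Levy: cap $238,500.00 − YTD $234,500.00 = $4,000.00 subject; 7.3% × $4,000.00 = $292.00
Total withheld: $776.26 + $162.75 + $325.50 + $292.00 = $1,556.51
Net pay: $4,650.00 − $1,556.51 = $3,093.49

$3,093.49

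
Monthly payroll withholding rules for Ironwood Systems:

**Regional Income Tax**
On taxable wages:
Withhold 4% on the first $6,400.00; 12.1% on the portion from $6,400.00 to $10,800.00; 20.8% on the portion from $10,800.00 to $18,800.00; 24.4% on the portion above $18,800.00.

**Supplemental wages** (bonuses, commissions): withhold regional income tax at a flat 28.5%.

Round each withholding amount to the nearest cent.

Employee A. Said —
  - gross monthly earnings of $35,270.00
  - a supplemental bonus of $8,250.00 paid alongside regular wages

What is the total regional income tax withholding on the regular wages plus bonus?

$8,822.33

Regional Income Tax: taxable = $35,270.00
  $2,452.40 + 24.4% × ($35,270.00 − $18,800.00) = $2,452.40 + 24.4% × $16,470.00 = $6,471.08
Supplemental (28.5% flat on bonus): 28.5% × $8,250.00 = $2,351.25
Total regional income tax: $6,471.08 + $2,351.25 = $8,822.33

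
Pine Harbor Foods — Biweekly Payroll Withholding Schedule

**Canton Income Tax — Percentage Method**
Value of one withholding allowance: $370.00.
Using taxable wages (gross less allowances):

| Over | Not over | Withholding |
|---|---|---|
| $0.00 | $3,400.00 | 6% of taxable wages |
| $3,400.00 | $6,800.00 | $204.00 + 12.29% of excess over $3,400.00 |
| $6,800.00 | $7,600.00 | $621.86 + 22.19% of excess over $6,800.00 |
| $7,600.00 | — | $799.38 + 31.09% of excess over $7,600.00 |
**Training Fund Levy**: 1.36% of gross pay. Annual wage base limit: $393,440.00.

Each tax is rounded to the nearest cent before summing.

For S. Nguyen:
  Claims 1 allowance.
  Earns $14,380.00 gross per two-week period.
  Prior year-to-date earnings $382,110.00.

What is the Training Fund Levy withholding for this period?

Training Fund Levy: cap $393,440.00 − YTD $382,110.00 = $11,330.00 subject; 1.36% × $11,330.00 = $154.09

$154.09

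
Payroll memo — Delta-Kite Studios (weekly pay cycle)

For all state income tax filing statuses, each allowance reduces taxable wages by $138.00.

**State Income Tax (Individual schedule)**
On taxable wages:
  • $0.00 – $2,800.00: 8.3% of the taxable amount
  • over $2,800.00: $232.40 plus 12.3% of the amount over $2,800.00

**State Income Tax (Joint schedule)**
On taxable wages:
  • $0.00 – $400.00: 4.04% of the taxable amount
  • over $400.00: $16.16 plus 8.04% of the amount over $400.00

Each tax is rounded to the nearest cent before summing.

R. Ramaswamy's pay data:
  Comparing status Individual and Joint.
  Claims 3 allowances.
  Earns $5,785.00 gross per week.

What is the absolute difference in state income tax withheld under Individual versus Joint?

$132.80

State Income Tax (Individual): taxable = $5,785.00 − 3×$138.00 = $5,371.00
  $232.40 + 12.3% × ($5,371.00 − $2,800.00) = $232.40 + 12.3% × $2,571.00 = $548.63
State Income Tax (Joint): taxable = $5,785.00 − 3×$138.00 = $5,371.00
  $16.16 + 8.04% × ($5,371.00 − $400.00) = $16.16 + 8.04% × $4,971.00 = $415.83
Difference: |$548.63 − $415.83| = $132.80 (higher under Individual)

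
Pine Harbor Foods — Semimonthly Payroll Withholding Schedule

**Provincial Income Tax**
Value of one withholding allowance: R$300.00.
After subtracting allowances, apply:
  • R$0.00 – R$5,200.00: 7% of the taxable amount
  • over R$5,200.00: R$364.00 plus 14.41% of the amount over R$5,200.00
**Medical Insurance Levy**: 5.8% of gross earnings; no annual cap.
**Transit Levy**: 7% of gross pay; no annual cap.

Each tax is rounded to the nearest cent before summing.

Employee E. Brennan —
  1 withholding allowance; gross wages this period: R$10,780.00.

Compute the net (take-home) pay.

Provincial Income Tax: taxable = R$10,780.00 − 1×R$300.00 = R$10,480.00
  R$364.00 + 14.41% × (R$10,480.00 − R$5,200.00) = R$364.00 + 14.41% × R$5,280.00 = R$1,124.85
Medical Insurance Levy: 5.8% × R$10,780.00 = R$625.24
Transit Levy: 7% × R$10,780.00 = R$754.60
Total withheld: R$1,124.85 + R$625.24 + R$754.60 = R$2,504.69
Net pay: R$10,780.00 − R$2,504.69 = R$8,275.31

R$8,275.31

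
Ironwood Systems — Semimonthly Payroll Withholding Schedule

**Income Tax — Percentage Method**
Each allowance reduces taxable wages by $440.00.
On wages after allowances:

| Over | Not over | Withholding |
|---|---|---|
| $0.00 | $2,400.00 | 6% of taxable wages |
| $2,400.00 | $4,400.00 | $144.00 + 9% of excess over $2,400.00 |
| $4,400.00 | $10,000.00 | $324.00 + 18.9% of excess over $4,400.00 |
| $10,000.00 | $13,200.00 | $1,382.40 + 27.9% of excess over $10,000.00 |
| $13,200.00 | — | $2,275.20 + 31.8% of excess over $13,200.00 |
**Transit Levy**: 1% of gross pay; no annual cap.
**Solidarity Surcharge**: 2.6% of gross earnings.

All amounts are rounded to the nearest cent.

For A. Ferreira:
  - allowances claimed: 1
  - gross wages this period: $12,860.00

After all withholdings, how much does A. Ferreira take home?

$10,339.46

Income Tax: taxable = $12,860.00 − 1×$440.00 = $12,420.00
  $1,382.40 + 27.9% × ($12,420.00 − $10,000.00) = $1,382.40 + 27.9% × $2,420.00 = $2,057.58
Transit Levy: 1% × $12,860.00 = $128.60
Solidarity Surcharge: 2.6% × $12,860.00 = $334.36
Total withheld: $2,057.58 + $128.60 + $334.36 = $2,520.54
Net pay: $12,860.00 − $2,520.54 = $10,339.46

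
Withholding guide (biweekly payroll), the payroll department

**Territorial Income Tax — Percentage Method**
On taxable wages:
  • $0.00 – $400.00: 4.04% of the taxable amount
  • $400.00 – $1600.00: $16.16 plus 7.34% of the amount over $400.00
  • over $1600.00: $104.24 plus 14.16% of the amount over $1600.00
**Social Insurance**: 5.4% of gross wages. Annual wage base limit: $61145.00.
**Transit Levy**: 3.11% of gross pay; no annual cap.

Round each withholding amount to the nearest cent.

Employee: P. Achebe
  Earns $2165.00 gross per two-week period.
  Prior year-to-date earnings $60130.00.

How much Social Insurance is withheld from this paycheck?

Social Insurance: cap $61145.00 − YTD $60130.00 = $1015.00 subject; 5.4% × $1015.00 = $54.81

$54.81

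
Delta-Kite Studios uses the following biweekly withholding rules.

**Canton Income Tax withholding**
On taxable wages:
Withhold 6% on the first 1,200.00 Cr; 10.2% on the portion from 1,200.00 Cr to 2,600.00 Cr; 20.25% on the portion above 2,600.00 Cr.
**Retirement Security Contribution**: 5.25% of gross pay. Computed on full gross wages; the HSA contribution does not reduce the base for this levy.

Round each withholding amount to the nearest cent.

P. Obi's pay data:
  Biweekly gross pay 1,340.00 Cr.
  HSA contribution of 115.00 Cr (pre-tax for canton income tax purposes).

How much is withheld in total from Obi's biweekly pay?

Canton Income Tax: taxable = 1,340.00 Cr − 115.00 Cr = 1,225.00 Cr
  72.00 Cr + 10.2% × (1,225.00 Cr − 1,200.00 Cr) = 72.00 Cr + 10.2% × 25.00 Cr = 74.55 Cr
Retirement Security Contribution: 5.25% × 1,340.00 Cr = 70.35 Cr
Total: 74.55 Cr + 70.35 Cr = 144.90 Cr

144.90 Cr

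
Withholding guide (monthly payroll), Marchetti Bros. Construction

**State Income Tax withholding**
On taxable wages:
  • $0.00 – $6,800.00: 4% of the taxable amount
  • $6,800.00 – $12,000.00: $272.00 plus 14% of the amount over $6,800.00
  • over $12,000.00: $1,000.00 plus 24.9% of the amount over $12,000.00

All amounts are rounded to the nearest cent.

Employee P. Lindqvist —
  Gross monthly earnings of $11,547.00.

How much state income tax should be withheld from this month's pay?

$936.58

State Income Tax: taxable = $11,547.00
  $272.00 + 14% × ($11,547.00 − $6,800.00) = $272.00 + 14% × $4,747.00 = $936.58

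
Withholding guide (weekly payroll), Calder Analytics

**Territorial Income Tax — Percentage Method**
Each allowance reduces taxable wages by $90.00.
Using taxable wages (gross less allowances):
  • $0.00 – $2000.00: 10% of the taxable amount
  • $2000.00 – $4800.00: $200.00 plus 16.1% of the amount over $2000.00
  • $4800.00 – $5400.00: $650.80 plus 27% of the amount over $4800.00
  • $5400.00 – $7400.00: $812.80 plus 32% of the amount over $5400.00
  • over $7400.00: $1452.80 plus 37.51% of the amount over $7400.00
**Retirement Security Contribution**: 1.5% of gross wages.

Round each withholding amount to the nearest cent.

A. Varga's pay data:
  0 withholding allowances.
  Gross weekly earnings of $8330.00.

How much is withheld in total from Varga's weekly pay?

Territorial Income Tax: taxable = $8330.00
  $1452.80 + 37.51% × ($8330.00 − $7400.00) = $1452.80 + 37.51% × $930.00 = $1801.64
Retirement Security Contribution: 1.5% × $8330.00 = $124.95
Total: $1801.64 + $124.95 = $1926.59

$1926.59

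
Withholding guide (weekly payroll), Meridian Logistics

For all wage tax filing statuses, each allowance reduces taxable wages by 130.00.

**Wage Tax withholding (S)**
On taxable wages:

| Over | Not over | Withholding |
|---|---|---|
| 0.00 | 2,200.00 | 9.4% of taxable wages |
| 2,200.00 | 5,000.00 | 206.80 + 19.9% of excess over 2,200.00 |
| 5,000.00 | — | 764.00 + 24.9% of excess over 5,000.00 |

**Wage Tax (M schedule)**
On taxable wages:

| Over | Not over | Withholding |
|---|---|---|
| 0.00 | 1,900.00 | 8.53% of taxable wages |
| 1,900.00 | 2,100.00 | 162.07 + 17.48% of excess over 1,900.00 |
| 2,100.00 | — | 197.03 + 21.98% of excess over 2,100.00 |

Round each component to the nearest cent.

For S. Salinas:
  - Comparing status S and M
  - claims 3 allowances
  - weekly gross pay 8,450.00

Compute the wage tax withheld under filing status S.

1,525.94

Wage Tax (S): taxable = 8,450.00 − 3×130.00 = 8,060.00
  764.00 + 24.9% × (8,060.00 − 5,000.00) = 764.00 + 24.9% × 3,060.00 = 1,525.94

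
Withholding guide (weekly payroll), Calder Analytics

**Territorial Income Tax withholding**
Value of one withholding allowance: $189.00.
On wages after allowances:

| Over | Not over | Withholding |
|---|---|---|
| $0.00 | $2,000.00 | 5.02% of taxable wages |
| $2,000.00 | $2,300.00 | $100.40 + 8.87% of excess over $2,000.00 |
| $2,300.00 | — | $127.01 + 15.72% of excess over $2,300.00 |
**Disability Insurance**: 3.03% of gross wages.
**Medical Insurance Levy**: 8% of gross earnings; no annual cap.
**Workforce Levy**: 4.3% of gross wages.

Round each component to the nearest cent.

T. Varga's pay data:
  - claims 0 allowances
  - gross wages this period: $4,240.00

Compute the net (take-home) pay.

$3,158.03

Territorial Income Tax: taxable = $4,240.00
  $127.01 + 15.72% × ($4,240.00 − $2,300.00) = $127.01 + 15.72% × $1,940.00 = $431.98
Disability Insurance: 3.03% × $4,240.00 = $128.47
Medical Insurance Levy: 8% × $4,240.00 = $339.20
Workforce Levy: 4.3% × $4,240.00 = $182.32
Total withheld: $431.98 + $128.47 + $339.20 + $182.32 = $1,081.97
Net pay: $4,240.00 − $1,081.97 = $3,158.03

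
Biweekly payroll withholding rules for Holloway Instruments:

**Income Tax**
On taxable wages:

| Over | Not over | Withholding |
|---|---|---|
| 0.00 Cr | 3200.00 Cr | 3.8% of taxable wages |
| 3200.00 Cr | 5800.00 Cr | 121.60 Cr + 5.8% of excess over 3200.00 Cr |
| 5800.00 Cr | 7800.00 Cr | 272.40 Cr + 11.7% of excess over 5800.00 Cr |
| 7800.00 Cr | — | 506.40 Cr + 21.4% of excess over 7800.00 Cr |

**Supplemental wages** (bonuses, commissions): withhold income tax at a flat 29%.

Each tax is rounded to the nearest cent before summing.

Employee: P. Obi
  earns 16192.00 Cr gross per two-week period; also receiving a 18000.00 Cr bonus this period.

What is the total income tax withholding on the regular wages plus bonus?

7522.29 Cr

Income Tax: taxable = 16192.00 Cr
  506.40 Cr + 21.4% × (16192.00 Cr − 7800.00 Cr) = 506.40 Cr + 21.4% × 8392.00 Cr = 2302.29 Cr
Supplemental (29% flat on bonus): 29% × 18000.00 Cr = 5220.00 Cr
Total income tax: 2302.29 Cr + 5220.00 Cr = 7522.29 Cr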